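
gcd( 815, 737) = 1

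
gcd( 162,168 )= 6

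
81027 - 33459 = 47568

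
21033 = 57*369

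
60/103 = 60/103 = 0.58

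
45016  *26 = 1170416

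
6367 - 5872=495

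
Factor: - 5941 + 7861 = 1920 = 2^7*3^1*5^1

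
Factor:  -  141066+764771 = 5^1*79^1*1579^1 = 623705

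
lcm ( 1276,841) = 37004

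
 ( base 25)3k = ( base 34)2r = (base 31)32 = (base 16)5F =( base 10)95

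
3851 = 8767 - 4916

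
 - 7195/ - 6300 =1 + 179/1260 = 1.14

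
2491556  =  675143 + 1816413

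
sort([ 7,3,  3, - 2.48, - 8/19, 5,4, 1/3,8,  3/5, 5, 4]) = [-2.48,-8/19, 1/3, 3/5, 3, 3, 4, 4,5, 5, 7,8 ] 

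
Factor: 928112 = 2^4*19^1*43^1*71^1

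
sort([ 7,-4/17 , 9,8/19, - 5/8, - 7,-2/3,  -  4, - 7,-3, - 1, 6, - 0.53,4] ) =[ - 7, -7, - 4 ,-3,  -  1,- 2/3,-5/8,  -  0.53, - 4/17, 8/19,  4 , 6, 7, 9 ] 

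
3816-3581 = 235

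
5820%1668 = 816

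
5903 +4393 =10296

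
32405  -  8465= 23940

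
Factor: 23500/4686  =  11750/2343 = 2^1*3^( -1)*5^3*11^( - 1)*47^1*71^( - 1 ) 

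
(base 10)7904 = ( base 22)G76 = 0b1111011100000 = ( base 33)78H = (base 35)6FT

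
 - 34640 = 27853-62493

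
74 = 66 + 8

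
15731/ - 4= - 15731/4 =-3932.75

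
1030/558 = 515/279 = 1.85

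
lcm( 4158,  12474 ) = 12474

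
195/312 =5/8 = 0.62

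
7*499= 3493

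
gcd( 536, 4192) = 8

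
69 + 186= 255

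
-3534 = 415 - 3949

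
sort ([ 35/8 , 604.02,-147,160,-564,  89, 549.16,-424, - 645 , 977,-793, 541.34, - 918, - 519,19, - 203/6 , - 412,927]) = [ - 918, - 793 , - 645, - 564,-519, - 424, -412,-147, - 203/6,  35/8 , 19, 89, 160, 541.34,549.16, 604.02, 927,  977] 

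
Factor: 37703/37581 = 3^( - 1) * 37^1*1019^1*12527^( - 1)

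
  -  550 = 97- 647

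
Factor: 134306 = 2^1*67153^1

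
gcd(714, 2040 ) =102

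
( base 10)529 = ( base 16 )211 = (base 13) 319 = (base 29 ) i7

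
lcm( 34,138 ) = 2346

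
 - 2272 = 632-2904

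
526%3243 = 526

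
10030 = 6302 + 3728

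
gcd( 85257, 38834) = 1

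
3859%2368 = 1491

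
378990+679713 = 1058703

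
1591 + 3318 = 4909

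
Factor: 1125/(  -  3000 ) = - 2^( - 3)*3^1= - 3/8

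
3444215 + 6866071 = 10310286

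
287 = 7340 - 7053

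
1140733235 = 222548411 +918184824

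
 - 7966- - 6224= -1742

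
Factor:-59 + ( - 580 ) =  - 639 = - 3^2*71^1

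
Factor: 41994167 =41994167^1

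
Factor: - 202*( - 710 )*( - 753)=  - 2^2*3^1 * 5^1 * 71^1*101^1*251^1 = - 107995260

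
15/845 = 3/169 = 0.02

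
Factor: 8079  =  3^1*2693^1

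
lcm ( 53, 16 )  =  848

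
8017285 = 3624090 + 4393195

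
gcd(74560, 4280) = 40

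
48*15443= 741264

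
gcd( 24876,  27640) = 2764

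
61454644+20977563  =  82432207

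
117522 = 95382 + 22140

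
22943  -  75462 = -52519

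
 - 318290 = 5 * ( - 63658 ) 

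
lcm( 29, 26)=754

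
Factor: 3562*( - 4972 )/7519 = - 2^3*11^1 * 13^1*73^(-1)*103^(-1)*113^1  *137^1 = - 17710264/7519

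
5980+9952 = 15932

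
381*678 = 258318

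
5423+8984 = 14407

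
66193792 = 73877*896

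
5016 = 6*836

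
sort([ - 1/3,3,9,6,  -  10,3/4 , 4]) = [- 10,-1/3, 3/4,3, 4,6,9 ] 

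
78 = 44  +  34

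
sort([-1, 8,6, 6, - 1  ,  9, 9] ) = [ - 1 ,-1,6, 6 , 8, 9, 9] 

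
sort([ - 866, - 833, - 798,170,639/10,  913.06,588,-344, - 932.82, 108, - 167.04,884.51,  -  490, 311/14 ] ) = [ - 932.82,-866, - 833,  -  798,-490, - 344, - 167.04 , 311/14,639/10, 108,170,588,  884.51,913.06 ]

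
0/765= 0= 0.00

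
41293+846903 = 888196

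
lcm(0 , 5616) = 0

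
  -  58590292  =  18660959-77251251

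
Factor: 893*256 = 228608= 2^8*19^1*47^1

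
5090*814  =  4143260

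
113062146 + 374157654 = 487219800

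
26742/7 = 3820 + 2/7 = 3820.29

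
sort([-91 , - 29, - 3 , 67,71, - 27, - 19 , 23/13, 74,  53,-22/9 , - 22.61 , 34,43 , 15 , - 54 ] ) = [  -  91 , - 54, - 29, - 27,- 22.61,-19, - 3, - 22/9,23/13,  15, 34, 43, 53, 67 , 71,74] 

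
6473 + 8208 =14681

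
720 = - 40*( -18 ) 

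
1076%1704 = 1076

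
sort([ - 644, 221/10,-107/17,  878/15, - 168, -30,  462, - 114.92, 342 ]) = [ - 644,-168,- 114.92, -30,  -  107/17,  221/10,878/15, 342,462] 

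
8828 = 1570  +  7258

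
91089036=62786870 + 28302166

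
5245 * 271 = 1421395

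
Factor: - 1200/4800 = -1/4 = - 2^( - 2)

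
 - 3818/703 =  - 6 + 400/703 = - 5.43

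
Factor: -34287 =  - 3^1* 11^1*1039^1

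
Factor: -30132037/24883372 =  - 2^ ( - 2)*13^1*53^1*101^1 *433^1*947^ ( - 1 ) * 6569^( - 1)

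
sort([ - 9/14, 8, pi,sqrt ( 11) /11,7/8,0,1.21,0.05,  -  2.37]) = [-2.37, - 9/14,0,0.05,sqrt( 11 )/11, 7/8, 1.21,pi,  8 ]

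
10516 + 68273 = 78789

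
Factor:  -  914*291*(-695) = 184851930 = 2^1*3^1*5^1*97^1 * 139^1*457^1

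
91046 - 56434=34612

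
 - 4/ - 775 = 4/775 = 0.01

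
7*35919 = 251433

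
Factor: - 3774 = - 2^1*3^1*17^1*37^1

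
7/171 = 7/171  =  0.04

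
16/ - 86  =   - 8/43 = - 0.19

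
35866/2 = 17933 = 17933.00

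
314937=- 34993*( - 9) 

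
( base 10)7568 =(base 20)ii8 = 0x1D90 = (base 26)B52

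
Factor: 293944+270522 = 564466 = 2^1 * 7^1 * 23^1 * 1753^1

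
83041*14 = 1162574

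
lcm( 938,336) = 22512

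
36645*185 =6779325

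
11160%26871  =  11160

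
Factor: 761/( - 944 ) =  - 2^ (  -  4 )*59^( - 1)*761^1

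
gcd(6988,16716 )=4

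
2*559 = 1118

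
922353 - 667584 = 254769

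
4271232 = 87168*49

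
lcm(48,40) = 240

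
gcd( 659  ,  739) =1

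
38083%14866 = 8351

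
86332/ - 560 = - 155  +  117/140 = - 154.16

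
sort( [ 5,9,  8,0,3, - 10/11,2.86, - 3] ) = [ - 3, - 10/11,0, 2.86, 3, 5,8,9 ]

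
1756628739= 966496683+790132056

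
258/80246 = 129/40123 = 0.00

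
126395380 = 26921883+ 99473497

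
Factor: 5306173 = 1039^1*5107^1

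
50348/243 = 207 + 47/243=207.19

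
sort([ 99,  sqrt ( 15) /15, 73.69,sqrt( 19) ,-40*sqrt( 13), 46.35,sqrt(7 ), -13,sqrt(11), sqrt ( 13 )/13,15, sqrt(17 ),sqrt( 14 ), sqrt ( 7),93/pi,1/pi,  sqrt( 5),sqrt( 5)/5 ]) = [-40 * sqrt( 13), - 13,sqrt(15 )/15,sqrt(13)/13,1/pi, sqrt( 5)/5, sqrt( 5),sqrt( 7),sqrt( 7 ),sqrt( 11 ), sqrt( 14),sqrt( 17 ),sqrt( 19),  15,93/pi, 46.35,73.69,99 ]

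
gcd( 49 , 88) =1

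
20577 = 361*57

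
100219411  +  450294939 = 550514350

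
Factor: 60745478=2^1*2143^1*14173^1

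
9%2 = 1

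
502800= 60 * 8380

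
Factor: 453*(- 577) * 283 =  - 3^1*151^1*283^1*577^1 = - 73970823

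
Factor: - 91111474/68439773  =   -2^1*17^( - 1) *47^1*167^( - 1)*24107^(-1)*969271^1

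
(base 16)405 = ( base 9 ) 1363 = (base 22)22h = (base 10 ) 1029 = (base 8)2005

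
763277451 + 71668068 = 834945519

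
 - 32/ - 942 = 16/471 = 0.03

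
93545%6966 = 2987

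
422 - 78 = 344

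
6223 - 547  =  5676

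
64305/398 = 161 + 227/398 = 161.57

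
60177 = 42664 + 17513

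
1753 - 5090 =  - 3337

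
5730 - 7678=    - 1948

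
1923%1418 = 505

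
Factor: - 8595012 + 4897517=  - 3697495 = - 5^1*19^1*  38921^1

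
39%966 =39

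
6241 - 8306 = - 2065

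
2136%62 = 28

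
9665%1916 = 85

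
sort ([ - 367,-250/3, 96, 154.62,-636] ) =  [ - 636,  -  367, - 250/3,96,154.62 ] 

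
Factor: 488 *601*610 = 2^4*5^1*61^2*601^1 = 178905680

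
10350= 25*414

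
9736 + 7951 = 17687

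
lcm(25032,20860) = 125160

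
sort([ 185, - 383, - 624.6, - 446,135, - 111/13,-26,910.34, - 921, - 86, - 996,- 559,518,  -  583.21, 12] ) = [ - 996,  -  921, - 624.6 , - 583.21 ,-559,-446,-383, - 86,  -  26, - 111/13,  12, 135 , 185,518, 910.34 ]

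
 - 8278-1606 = -9884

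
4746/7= 678  =  678.00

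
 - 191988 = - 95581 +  - 96407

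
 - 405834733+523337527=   117502794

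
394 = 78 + 316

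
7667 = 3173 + 4494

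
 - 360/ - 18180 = 2/101 = 0.02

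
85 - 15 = 70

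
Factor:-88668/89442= - 2^1*3^1*821^1*4969^(  -  1) = -4926/4969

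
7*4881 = 34167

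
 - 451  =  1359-1810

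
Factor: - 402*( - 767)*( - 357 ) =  - 110075238 = -2^1*3^2*7^1*13^1*17^1*59^1*67^1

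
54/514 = 27/257 = 0.11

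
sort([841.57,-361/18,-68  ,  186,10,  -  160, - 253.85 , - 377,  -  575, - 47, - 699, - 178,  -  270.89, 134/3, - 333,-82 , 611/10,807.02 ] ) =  [-699, - 575, - 377, - 333 ,  -  270.89,  -  253.85, - 178,-160, - 82, - 68,  -  47, - 361/18, 10,134/3, 611/10,186, 807.02,  841.57]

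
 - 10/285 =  - 1 + 55/57 = - 0.04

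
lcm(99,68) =6732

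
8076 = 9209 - 1133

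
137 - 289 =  - 152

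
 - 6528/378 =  - 1088/63 =-17.27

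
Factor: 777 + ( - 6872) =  - 6095 = - 5^1 * 23^1*53^1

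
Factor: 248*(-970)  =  -240560= -  2^4 * 5^1*31^1*97^1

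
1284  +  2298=3582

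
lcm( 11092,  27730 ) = 55460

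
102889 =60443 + 42446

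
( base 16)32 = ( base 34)1G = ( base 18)2E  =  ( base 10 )50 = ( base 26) 1O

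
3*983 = 2949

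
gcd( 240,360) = 120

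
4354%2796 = 1558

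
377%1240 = 377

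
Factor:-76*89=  - 6764 = - 2^2*19^1*89^1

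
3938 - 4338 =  -400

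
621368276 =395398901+225969375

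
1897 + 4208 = 6105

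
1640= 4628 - 2988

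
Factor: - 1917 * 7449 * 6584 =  - 2^3*3^4*13^1*71^1*191^1*823^1= -94017762072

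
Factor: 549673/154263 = 3^(-1 )*523^1 * 1051^1*51421^(  -  1) 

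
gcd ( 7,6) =1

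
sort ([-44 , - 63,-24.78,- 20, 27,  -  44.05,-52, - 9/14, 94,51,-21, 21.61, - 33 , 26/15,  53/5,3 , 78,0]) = [ - 63, - 52, - 44.05, - 44, - 33, - 24.78, - 21,-20, - 9/14,0, 26/15,3, 53/5, 21.61,27,51, 78,94]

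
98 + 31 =129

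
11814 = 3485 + 8329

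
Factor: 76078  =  2^1 *38039^1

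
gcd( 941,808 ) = 1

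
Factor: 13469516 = 2^2*103^1*32693^1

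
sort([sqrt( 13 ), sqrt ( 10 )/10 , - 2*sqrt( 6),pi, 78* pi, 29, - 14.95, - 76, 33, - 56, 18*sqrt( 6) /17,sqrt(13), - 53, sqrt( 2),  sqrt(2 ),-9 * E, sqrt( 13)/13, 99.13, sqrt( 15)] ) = [ - 76, - 56 , - 53, - 9*E,  -  14.95, - 2 * sqrt(6 ), sqrt( 13) /13, sqrt(10 )/10,sqrt( 2) , sqrt( 2), 18 * sqrt( 6)/17, pi, sqrt( 13 ),  sqrt(13),sqrt (15),29 , 33, 99.13,  78*pi]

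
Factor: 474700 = 2^2* 5^2*47^1*101^1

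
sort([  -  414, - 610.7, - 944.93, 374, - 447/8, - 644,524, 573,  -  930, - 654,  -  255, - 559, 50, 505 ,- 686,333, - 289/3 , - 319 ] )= [  -  944.93, - 930, - 686, - 654, - 644 , - 610.7, - 559,-414, - 319,-255 , - 289/3,-447/8, 50, 333, 374,  505,  524, 573 ] 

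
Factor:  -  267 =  - 3^1*89^1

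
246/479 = 246/479= 0.51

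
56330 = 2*28165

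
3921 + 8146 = 12067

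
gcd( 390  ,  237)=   3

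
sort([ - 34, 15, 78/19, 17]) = [ - 34,78/19,  15, 17 ]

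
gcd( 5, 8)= 1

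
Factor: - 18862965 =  - 3^2 *5^1 *11^1 *53^1*719^1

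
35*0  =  0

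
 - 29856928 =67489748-97346676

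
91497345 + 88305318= 179802663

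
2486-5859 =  - 3373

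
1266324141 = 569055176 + 697268965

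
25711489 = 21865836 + 3845653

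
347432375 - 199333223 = 148099152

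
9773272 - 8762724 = 1010548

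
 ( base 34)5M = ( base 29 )6i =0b11000000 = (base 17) B5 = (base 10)192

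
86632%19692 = 7864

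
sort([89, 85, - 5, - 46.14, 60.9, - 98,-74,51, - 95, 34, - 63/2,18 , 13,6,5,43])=[ - 98,-95, - 74 , - 46.14, - 63/2, -5,5,6, 13, 18, 34, 43, 51,60.9, 85,89]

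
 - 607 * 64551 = -39182457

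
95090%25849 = 17543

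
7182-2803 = 4379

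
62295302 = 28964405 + 33330897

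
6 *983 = 5898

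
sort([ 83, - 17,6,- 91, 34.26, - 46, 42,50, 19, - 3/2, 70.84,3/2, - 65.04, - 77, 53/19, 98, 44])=[-91,-77,  -  65.04, - 46, - 17, - 3/2, 3/2,  53/19 , 6,19, 34.26,42, 44, 50, 70.84, 83, 98]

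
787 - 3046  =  -2259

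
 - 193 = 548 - 741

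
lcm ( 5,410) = 410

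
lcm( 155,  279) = 1395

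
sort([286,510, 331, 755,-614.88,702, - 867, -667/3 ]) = [ - 867, - 614.88, - 667/3, 286,331, 510, 702,755]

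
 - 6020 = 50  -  6070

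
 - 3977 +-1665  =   - 5642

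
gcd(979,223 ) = 1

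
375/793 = 375/793= 0.47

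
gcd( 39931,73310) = 1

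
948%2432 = 948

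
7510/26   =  3755/13 = 288.85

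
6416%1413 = 764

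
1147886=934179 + 213707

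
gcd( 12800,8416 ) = 32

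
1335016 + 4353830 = 5688846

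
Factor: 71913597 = 3^1*7^1*3424457^1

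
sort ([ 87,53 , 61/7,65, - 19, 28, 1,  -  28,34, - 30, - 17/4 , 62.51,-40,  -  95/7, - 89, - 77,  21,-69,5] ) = [ - 89, - 77, - 69 , - 40, - 30,-28, - 19, - 95/7, - 17/4, 1, 5,61/7,21, 28 , 34 , 53, 62.51, 65, 87 ] 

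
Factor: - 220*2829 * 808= - 502883040 = -2^5*3^1*5^1*11^1*23^1 * 41^1*101^1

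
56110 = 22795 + 33315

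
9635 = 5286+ 4349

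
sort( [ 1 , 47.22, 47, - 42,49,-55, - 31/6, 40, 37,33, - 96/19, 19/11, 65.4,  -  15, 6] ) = [-55,-42,-15, - 31/6,  -  96/19, 1, 19/11, 6, 33,37, 40,  47, 47.22,  49, 65.4 ]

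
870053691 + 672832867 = 1542886558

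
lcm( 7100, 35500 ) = 35500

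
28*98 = 2744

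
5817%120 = 57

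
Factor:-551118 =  - 2^1*3^1*31^1*2963^1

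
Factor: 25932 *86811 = 2251182852   =  2^2*3^2*19^1*1523^1*2161^1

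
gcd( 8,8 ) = 8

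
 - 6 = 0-6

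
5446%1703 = 337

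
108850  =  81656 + 27194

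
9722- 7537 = 2185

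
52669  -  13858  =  38811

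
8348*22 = 183656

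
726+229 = 955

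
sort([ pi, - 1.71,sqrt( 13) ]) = [-1.71, pi , sqrt(13 )]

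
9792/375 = 26 + 14/125 = 26.11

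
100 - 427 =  - 327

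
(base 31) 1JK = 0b11000100010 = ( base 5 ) 22240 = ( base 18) 4F4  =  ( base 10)1570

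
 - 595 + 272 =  - 323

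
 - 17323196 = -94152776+76829580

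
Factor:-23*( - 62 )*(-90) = - 2^2*3^2*5^1*23^1*31^1= -  128340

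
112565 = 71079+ 41486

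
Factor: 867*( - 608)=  - 2^5 * 3^1*17^2*19^1 =-527136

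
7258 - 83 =7175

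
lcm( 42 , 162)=1134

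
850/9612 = 425/4806 = 0.09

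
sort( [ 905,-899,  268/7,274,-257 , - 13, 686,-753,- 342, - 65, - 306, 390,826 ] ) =[ - 899,-753,  -  342, - 306, - 257, - 65,- 13, 268/7,274  ,  390, 686,  826, 905]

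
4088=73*56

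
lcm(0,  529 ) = 0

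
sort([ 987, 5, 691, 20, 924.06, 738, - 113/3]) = [- 113/3, 5,  20,691, 738,924.06, 987 ] 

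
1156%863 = 293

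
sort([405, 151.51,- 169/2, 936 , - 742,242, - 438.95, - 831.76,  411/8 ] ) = [ - 831.76,-742 , - 438.95, - 169/2,  411/8,151.51, 242, 405, 936]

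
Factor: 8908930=2^1*5^1*890893^1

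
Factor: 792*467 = 369864 =2^3*3^2 * 11^1*467^1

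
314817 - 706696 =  - 391879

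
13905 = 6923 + 6982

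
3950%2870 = 1080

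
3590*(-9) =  - 32310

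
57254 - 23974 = 33280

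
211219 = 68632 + 142587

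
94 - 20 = 74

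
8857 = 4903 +3954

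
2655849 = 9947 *267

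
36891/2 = 36891/2 = 18445.50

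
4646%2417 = 2229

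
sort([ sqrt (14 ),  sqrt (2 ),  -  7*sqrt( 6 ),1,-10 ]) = [ - 7*sqrt(6),-10,1,sqrt(2),sqrt(14)] 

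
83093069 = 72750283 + 10342786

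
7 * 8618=60326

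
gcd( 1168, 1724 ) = 4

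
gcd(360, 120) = 120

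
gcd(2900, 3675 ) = 25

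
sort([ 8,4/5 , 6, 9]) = [ 4/5, 6,8,9 ] 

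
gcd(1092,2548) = 364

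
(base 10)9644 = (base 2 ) 10010110101100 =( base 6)112352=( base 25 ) faj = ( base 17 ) 1g65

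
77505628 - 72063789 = 5441839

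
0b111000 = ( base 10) 56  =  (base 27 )22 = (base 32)1O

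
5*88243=441215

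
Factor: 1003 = 17^1*59^1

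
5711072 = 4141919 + 1569153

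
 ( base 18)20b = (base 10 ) 659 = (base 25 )119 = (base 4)22103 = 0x293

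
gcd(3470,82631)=1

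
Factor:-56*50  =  -2^4*5^2*  7^1 = -2800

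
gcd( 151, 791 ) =1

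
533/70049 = 533/70049= 0.01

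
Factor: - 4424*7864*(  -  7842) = 2^7*3^1*7^1 * 79^1*983^1 * 1307^1 = 272825814912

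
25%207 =25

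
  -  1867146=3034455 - 4901601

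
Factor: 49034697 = 3^1 *491^1*33289^1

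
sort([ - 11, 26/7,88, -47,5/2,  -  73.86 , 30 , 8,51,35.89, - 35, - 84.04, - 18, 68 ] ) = [ - 84.04, - 73.86 ,-47, - 35, - 18, - 11, 5/2, 26/7,8,30,35.89,51 , 68,88]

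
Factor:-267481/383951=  - 267481^1*383951^(- 1 )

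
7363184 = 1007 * 7312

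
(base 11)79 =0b1010110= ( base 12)72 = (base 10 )86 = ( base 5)321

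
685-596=89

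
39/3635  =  39/3635 =0.01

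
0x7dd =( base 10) 2013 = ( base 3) 2202120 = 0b11111011101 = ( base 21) 4BI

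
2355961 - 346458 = 2009503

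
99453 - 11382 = 88071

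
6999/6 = 1166+1/2 = 1166.50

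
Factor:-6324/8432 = - 2^( - 2)*3^1 = -3/4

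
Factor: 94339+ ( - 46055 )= 48284 = 2^2*12071^1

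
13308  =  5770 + 7538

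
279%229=50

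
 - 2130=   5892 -8022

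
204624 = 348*588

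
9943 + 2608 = 12551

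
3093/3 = 1031 = 1031.00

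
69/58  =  69/58 = 1.19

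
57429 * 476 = 27336204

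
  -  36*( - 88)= 3168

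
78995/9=78995/9 = 8777.22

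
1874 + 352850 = 354724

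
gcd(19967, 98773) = 1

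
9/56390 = 9/56390 = 0.00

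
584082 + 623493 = 1207575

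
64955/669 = 97+ 62/669  =  97.09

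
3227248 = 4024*802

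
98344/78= 1260 + 32/39= 1260.82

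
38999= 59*661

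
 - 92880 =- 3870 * 24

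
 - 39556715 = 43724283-83280998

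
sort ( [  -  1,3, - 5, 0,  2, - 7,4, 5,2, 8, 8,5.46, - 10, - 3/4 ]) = [ - 10, - 7, - 5, - 1, - 3/4, 0 , 2, 2,  3, 4,  5, 5.46, 8,  8]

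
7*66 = 462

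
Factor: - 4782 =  - 2^1*3^1*797^1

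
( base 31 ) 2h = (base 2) 1001111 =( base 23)3a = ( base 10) 79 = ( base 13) 61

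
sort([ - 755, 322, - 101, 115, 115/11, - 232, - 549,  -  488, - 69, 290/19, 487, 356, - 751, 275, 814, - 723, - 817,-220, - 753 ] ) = [ - 817, - 755, - 753, - 751, - 723, - 549, - 488,-232, - 220, - 101  , - 69, 115/11,290/19,  115, 275,322, 356,  487,814 ]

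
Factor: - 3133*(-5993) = 13^2*241^1*461^1 =18776069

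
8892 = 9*988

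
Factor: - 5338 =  - 2^1*17^1*157^1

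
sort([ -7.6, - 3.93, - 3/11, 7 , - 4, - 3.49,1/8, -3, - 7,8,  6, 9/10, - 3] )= [ - 7.6, - 7,-4, - 3.93 , - 3.49, - 3, - 3, - 3/11,1/8,9/10 , 6,7,8] 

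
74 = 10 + 64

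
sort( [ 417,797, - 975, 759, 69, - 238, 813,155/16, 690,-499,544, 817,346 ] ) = [ - 975,-499,- 238,155/16,69,346, 417, 544,690 , 759, 797, 813, 817]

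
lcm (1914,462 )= 13398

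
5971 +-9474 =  -3503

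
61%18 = 7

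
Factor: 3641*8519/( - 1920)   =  -2^(  -  7 )*3^( - 1)*5^( - 1)*7^1*11^1*331^1*1217^1 = - 31017679/1920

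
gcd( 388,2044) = 4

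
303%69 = 27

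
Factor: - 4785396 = - 2^2*3^1 * 7^1*11^1*5179^1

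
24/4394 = 12/2197 = 0.01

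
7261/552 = 7261/552  =  13.15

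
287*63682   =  18276734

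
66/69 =22/23 = 0.96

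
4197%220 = 17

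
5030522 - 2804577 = 2225945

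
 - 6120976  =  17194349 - 23315325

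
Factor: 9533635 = 5^1 *1906727^1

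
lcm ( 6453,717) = 6453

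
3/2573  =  3/2573 =0.00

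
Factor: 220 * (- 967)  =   - 212740 =-2^2*5^1*11^1*967^1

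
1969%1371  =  598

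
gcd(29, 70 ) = 1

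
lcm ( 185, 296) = 1480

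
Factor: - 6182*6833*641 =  - 27076869446 = -2^1*11^1*281^1*641^1*6833^1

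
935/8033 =935/8033=0.12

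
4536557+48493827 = 53030384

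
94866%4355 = 3411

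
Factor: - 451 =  - 11^1*41^1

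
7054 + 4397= 11451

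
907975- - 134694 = 1042669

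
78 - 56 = 22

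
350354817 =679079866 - 328725049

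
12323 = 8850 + 3473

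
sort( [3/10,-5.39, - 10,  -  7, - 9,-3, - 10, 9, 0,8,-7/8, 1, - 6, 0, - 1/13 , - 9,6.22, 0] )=[ - 10 , - 10,-9, - 9,-7, - 6,-5.39,  -  3,  -  7/8, - 1/13, 0, 0,0, 3/10,1,6.22,8, 9]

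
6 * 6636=39816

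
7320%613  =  577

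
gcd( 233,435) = 1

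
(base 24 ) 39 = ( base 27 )30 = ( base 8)121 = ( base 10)81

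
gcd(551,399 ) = 19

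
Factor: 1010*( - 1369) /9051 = - 1382690/9051 = -2^1*3^(-1) *5^1*7^( - 1 ) * 37^2*101^1*431^( - 1)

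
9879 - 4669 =5210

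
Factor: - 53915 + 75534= 13^1 * 1663^1 =21619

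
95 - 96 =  - 1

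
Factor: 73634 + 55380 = 129014 = 2^1*251^1*257^1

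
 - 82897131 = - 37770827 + -45126304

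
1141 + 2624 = 3765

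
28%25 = 3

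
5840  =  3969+1871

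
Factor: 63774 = 2^1*3^3*1181^1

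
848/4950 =424/2475 =0.17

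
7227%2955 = 1317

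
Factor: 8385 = 3^1*5^1 * 13^1 * 43^1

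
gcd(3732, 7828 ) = 4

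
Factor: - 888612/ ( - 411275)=2^2 * 3^1 * 5^( - 2 )*16451^(-1 )* 74051^1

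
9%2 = 1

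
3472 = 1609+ 1863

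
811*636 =515796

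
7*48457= 339199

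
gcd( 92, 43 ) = 1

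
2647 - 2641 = 6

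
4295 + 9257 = 13552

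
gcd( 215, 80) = 5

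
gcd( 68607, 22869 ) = 22869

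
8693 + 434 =9127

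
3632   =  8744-5112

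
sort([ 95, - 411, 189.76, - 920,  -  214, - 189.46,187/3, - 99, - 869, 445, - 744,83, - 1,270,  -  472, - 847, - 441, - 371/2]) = [ - 920, - 869, - 847, - 744, - 472, - 441,-411,-214, - 189.46,  -  371/2, - 99, - 1, 187/3,83,95,189.76,270, 445 ] 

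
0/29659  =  0 = 0.00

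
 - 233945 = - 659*355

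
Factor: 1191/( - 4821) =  - 397^1 *1607^ (  -  1) = - 397/1607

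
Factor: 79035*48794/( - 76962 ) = - 642738965/12827= - 5^1*11^1*31^1*101^( - 1 )*127^( - 1 )*479^1*787^1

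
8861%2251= 2108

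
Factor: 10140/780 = 13^1 = 13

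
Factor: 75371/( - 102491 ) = -23^1*29^1 * 907^ ( -1) = -667/907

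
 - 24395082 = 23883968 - 48279050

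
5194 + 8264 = 13458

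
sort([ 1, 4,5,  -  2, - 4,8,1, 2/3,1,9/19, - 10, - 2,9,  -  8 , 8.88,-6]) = [ - 10, - 8,- 6 ,  -  4 , - 2,-2, 9/19, 2/3,  1, 1,1, 4,5,  8, 8.88, 9 ] 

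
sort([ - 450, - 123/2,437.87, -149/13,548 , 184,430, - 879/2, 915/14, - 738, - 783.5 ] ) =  [ - 783.5,-738, - 450, - 879/2,-123/2, - 149/13, 915/14,184,430,437.87,548] 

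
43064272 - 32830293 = 10233979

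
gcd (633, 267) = 3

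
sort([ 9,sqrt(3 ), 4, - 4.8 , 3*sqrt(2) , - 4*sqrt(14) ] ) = [ - 4*sqrt( 14),-4.8,  sqrt( 3 ),4, 3 * sqrt(2) , 9]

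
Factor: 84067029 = 3^2*499^1*18719^1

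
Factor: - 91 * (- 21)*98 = 2^1*3^1*7^4*13^1= 187278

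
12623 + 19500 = 32123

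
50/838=25/419 = 0.06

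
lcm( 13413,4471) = 13413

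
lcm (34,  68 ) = 68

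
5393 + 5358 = 10751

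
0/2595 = 0 = 0.00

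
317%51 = 11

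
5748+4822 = 10570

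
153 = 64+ 89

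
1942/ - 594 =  - 4 + 217/297 = - 3.27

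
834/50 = 417/25  =  16.68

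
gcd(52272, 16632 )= 2376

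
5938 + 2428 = 8366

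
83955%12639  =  8121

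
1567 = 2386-819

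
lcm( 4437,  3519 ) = 102051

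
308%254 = 54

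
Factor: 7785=3^2*5^1  *173^1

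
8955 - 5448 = 3507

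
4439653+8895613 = 13335266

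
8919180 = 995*8964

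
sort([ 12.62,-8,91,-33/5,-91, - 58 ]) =[ - 91, - 58, - 8,-33/5,12.62,91] 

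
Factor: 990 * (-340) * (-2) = 2^4*3^2*5^2* 11^1*17^1 = 673200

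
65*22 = 1430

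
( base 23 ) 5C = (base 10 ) 127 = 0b1111111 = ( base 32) 3V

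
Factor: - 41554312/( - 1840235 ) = 2^3*5^( -1 )*71^1*149^1*491^1*368047^(-1)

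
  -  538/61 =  - 538/61 = - 8.82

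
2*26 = 52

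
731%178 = 19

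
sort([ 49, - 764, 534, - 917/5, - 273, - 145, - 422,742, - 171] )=[ - 764 , - 422,-273, - 917/5, - 171,- 145,49,534,742]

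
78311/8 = 78311/8 = 9788.88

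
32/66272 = 1/2071 = 0.00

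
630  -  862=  - 232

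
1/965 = 1/965 = 0.00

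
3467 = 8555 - 5088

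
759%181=35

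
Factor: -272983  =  - 272983^1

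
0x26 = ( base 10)38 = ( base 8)46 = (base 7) 53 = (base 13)2c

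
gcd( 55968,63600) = 2544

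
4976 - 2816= 2160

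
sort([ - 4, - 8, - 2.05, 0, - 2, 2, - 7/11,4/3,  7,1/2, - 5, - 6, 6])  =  [ - 8, - 6, - 5 ,-4, -2.05, - 2,-7/11,0,1/2,4/3,  2, 6,7 ] 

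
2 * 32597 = 65194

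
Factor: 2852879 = 2852879^1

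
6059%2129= 1801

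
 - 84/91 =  - 12/13 = -0.92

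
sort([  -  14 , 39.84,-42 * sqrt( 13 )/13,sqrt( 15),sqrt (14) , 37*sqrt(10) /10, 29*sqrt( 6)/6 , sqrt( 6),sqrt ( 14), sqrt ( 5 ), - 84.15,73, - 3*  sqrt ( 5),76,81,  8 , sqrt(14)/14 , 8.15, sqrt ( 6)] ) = [ - 84.15, -14,  -  42 * sqrt( 13 )/13,-3*sqrt( 5) , sqrt(14 ) /14,sqrt(5),  sqrt( 6 ),sqrt( 6 )  ,  sqrt(14), sqrt(14), sqrt ( 15 ),8,8.15,37*sqrt(10 )/10, 29*sqrt ( 6) /6,39.84,73, 76, 81]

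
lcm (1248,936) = 3744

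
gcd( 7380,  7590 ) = 30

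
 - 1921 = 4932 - 6853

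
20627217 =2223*9279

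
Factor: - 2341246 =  -2^1*809^1 * 1447^1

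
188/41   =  4 + 24/41 = 4.59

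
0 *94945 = 0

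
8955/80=111 + 15/16 = 111.94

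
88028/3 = 88028/3 = 29342.67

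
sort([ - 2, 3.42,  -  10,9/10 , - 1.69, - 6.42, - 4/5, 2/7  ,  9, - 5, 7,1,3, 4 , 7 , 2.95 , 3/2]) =[-10, - 6.42,- 5,  -  2, - 1.69, - 4/5 , 2/7,9/10, 1, 3/2, 2.95,3,3.42,  4,7 , 7,9]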